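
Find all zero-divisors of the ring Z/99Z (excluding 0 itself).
An element a ∈ Z/99Z (with a ≠ 0) is a zero-divisor iff gcd(a, 99) > 1 (because a is a unit precisely when gcd(a, n) = 1, and in Z/nZ every nonzero, non-unit element is a zero-divisor). Scan a = 1, ..., 98 and keep those with gcd(a, 99) > 1:
  gcd(3, 99) = 3, gcd(6, 99) = 3, gcd(9, 99) = 9, gcd(11, 99) = 11, gcd(12, 99) = 3, gcd(15, 99) = 3, gcd(18, 99) = 9, gcd(21, 99) = 3, gcd(22, 99) = 11, gcd(24, 99) = 3, gcd(27, 99) = 9, gcd(30, 99) = 3, gcd(33, 99) = 33, gcd(36, 99) = 9, gcd(39, 99) = 3, gcd(42, 99) = 3, gcd(44, 99) = 11, gcd(45, 99) = 9, gcd(48, 99) = 3, gcd(51, 99) = 3, gcd(54, 99) = 9, gcd(55, 99) = 11, gcd(57, 99) = 3, gcd(60, 99) = 3, gcd(63, 99) = 9, gcd(66, 99) = 33, gcd(69, 99) = 3, gcd(72, 99) = 9, gcd(75, 99) = 3, gcd(77, 99) = 11, gcd(78, 99) = 3, gcd(81, 99) = 9, gcd(84, 99) = 3, gcd(87, 99) = 3, gcd(88, 99) = 11, gcd(90, 99) = 9, gcd(93, 99) = 3, gcd(96, 99) = 3.
All other a ∈ {1, ..., 98} have gcd(a, 99) = 1 and are units. So the nonzero zero-divisors are exactly the 38 values of a appearing in this scan.

Final answer: nonzero zero-divisors of Z/99Z = {3, 6, 9, 11, 12, 15, 18, 21, 22, 24, 27, 30, 33, 36, 39, 42, 44, 45, 48, 51, 54, 55, 57, 60, 63, 66, 69, 72, 75, 77, 78, 81, 84, 87, 88, 90, 93, 96}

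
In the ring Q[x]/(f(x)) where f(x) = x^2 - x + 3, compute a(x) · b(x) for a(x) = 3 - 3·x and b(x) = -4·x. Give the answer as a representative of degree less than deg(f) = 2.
First multiply in Q[x] without reducing: a · b = 12·x^2 - 12·x. Now divide by f(x) = x^2 - x + 3, eliminating the leading term at each step:
  leading term 12·x^2: subtract (12)·f(x) = 12·x^2 - 12·x + 36, leaving -36
The degree is now < 2, so this is the remainder. Hence a · b ≡ -36 in Q[x]/(f).

Final answer: a · b ≡ -36 (mod f(x))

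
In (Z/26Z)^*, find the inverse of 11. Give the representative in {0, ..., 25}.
Apply the extended Euclidean algorithm to (26, 11), tracking rows (r, s, t) with s·26 + t·11 = r. Each division r_prev = q·r_cur + r_new produces the new row as (previous row) − q·(current row):
  row A: (26, 1, 0)   [1·26 + 0·11 = 26]
  row B: (11, 0, 1)   [0·26 + 1·11 = 11]
  26 = 2·11 + 4   → row C = row A − 2·row B = (4, 1, −2)   [check: 1·26 − 2·11 = 4]
  11 = 2·4 + 3   → row D = row B − 2·row C = (3, −2, 5)   [check: −2·26 + 5·11 = 3]
  4 = 1·3 + 1   → row E = row C − 1·row D = (1, 3, −7)   [check: 3·26 − 7·11 = 1]
  3 = 3·1 + 0   → remainder 0, stop. gcd = 1 (last nonzero row E).
The gcd is 1, so 11 is invertible mod 26. The last nonzero row gives 3·26 − 7·11 = 1, so t = −7. So 11^(−1) ≡ −7 ≡ 19 (mod 26). Verify: 11 · 19 = 209 ≡ 1 (mod 26). ✓

Final answer: 11^(−1) ≡ 19 (mod 26)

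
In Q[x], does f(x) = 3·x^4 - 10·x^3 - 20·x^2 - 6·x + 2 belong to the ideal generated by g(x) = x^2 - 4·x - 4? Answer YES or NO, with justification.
In Q[x] the ideal (g) consists of all multiples of g, so f ∈ (g) iff g | f, i.e. iff the remainder of f on division by g is 0. Divide f by g (g is monic, so eliminate the leading term of the running remainder at each step):
  leading term 3·x^4: subtract (3·x^2)·g(x) = 3·x^4 - 12·x^3 - 12·x^2, leaving 2·x^3 - 8·x^2 - 6·x + 2
  leading term 2·x^3: subtract (2·x)·g(x) = 2·x^3 - 8·x^2 - 8·x, leaving 2·x + 2
The remainder r(x) = 2·x + 2 ≠ 0 (and deg r < deg g), so g ∤ f, i.e. f ∉ (g).

Final answer: NO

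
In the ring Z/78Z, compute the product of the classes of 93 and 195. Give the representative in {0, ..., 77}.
Reduce the factors first: 93 ≡ 15, 195 ≡ 39 (mod 78), so 93 · 195 ≡ 15 · 39 (mod 78). 15 · 39 = 585. Dividing by 78: 585 = 7·78 + 39. So (93 · 195) mod 78 = 39.

Final answer: 39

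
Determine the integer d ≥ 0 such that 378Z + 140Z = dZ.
(378, 140) = (14); d = 14

In the PID Z, (a, b) is generated by gcd(a, b). Compute gcd(378, 140) with the extended Euclidean algorithm, tracking rows (r, s, t) with s·378 + t·140 = r:
  row A: (378, 1, 0)   [1·378 + 0·140 = 378]
  row B: (140, 0, 1)   [0·378 + 1·140 = 140]
  378 = 2·140 + 98   → row C = row A − 2·row B = (98, 1, −2)   [check: 1·378 − 2·140 = 98]
  140 = 1·98 + 42   → row D = row B − 1·row C = (42, −1, 3)   [check: −1·378 + 3·140 = 42]
  98 = 2·42 + 14   → row E = row C − 2·row D = (14, 3, −8)   [check: 3·378 − 8·140 = 14]
  42 = 3·14 + 0   → remainder 0, stop. gcd = 14 (last nonzero row E).
So gcd(378, 140) = 14, with Bézout identity 3·378 − 8·140 = 14. Containment (⊇): the Bézout identity exhibits 14 as an element of (378, 140), giving (14) ⊆ (378, 140). Containment (⊆): since 14 | 378 and 14 | 140 (378 = 14·27, 140 = 14·10), every Z-linear combination of 378 and 140 is divisible by 14, so (378, 140) ⊆ (14). Therefore (378, 140) = (14), d = 14.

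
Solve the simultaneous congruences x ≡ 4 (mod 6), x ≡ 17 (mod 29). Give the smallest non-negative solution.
x ≡ 46 (mod 174); the representative in [0, 174) is 46

The moduli 6, 29 are pairwise coprime, so by the CRT there is a unique solution mod 6·29 = 174.
Solve by successive substitution. Start with x ≡ 4 (mod 6).
  Combine with x ≡ 17 (mod 29): write x = 4 + 6·t and require 4 + 6·t ≡ 17 (mod 29), i.e. 6·t ≡ 17 − 4 ≡ 13 (mod 29). Since 6^(−1) ≡ 5 (mod 29), t ≡ 5·13 ≡ 7 (mod 29). So x ≡ 4 + 6·7 = 46 (mod 174).
Unique solution in [0, 174): x = 46.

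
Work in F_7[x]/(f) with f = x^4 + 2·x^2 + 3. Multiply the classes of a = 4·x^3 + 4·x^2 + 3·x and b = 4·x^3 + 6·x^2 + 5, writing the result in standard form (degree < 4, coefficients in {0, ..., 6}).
Multiply as integer polynomials: a · b = 16·x^6 + 40·x^5 + 36·x^4 + 38·x^3 + 20·x^2 + 15·x. Reducing coefficients mod 7: a · b ≡ 2·x^6 + 5·x^5 + x^4 + 3·x^3 + 6·x^2 + x. Now divide by f(x) = x^4 + 2·x^2 + 3 in F_7[x], eliminating the leading term at each step:
  leading term 2·x^6: subtract (2·x^2)·f(x) = 2·x^6 + 4·x^4 + 6·x^2, leaving 5·x^5 + 4·x^4 + 3·x^3 + x (coefficients mod 7)
  leading term 5·x^5: subtract (5·x)·f(x) = 5·x^5 + 3·x^3 + x, leaving 4·x^4 (coefficients mod 7)
  leading term 4·x^4: subtract (4)·f(x) = 4·x^4 + x^2 + 5, leaving 6·x^2 + 2 (coefficients mod 7)
The degree is now < 4, so this is the remainder. Hence a · b ≡ 6·x^2 + 2 in F_7[x]/(f).

Final answer: a · b ≡ 6·x^2 + 2 (mod f(x))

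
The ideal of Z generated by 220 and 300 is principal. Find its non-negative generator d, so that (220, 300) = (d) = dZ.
(220, 300) = (20); d = 20

In the PID Z, (a, b) is generated by gcd(a, b). Compute gcd(300, 220) with the extended Euclidean algorithm, tracking rows (r, s, t) with s·300 + t·220 = r:
  row A: (300, 1, 0)   [1·300 + 0·220 = 300]
  row B: (220, 0, 1)   [0·300 + 1·220 = 220]
  300 = 1·220 + 80   → row C = row A − 1·row B = (80, 1, −1)   [check: 1·300 − 1·220 = 80]
  220 = 2·80 + 60   → row D = row B − 2·row C = (60, −2, 3)   [check: −2·300 + 3·220 = 60]
  80 = 1·60 + 20   → row E = row C − 1·row D = (20, 3, −4)   [check: 3·300 − 4·220 = 20]
  60 = 3·20 + 0   → remainder 0, stop. gcd = 20 (last nonzero row E).
So gcd(220, 300) = 20, with Bézout identity 3·300 − 4·220 = 20. Containment (⊇): the Bézout identity exhibits 20 as an element of (220, 300), giving (20) ⊆ (220, 300). Containment (⊆): since 20 | 220 and 20 | 300 (220 = 20·11, 300 = 20·15), every Z-linear combination of 220 and 300 is divisible by 20, so (220, 300) ⊆ (20). Therefore (220, 300) = (20), d = 20.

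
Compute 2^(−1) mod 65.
2^(−1) ≡ 33 (mod 65)

Apply the extended Euclidean algorithm to (65, 2), tracking rows (r, s, t) with s·65 + t·2 = r. Each division r_prev = q·r_cur + r_new produces the new row as (previous row) − q·(current row):
  row A: (65, 1, 0)   [1·65 + 0·2 = 65]
  row B: (2, 0, 1)   [0·65 + 1·2 = 2]
  65 = 32·2 + 1   → row C = row A − 32·row B = (1, 1, −32)   [check: 1·65 − 32·2 = 1]
  2 = 2·1 + 0   → remainder 0, stop. gcd = 1 (last nonzero row C).
The gcd is 1, so 2 is invertible mod 65. The last nonzero row gives 1·65 − 32·2 = 1, so t = −32. So 2^(−1) ≡ −32 ≡ 33 (mod 65). Verify: 2 · 33 = 66 ≡ 1 (mod 65). ✓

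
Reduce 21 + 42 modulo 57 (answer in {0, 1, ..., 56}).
6

Both summands are already reduced mod 57. 21 + 42 = 63; 63 = 1·57 + 6, so (21 + 42) mod 57 = 6.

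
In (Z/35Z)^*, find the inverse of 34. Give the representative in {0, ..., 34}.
34^(−1) ≡ 34 (mod 35)

Apply the extended Euclidean algorithm to (35, 34), tracking rows (r, s, t) with s·35 + t·34 = r. Each division r_prev = q·r_cur + r_new produces the new row as (previous row) − q·(current row):
  row A: (35, 1, 0)   [1·35 + 0·34 = 35]
  row B: (34, 0, 1)   [0·35 + 1·34 = 34]
  35 = 1·34 + 1   → row C = row A − 1·row B = (1, 1, −1)   [check: 1·35 − 1·34 = 1]
  34 = 34·1 + 0   → remainder 0, stop. gcd = 1 (last nonzero row C).
The gcd is 1, so 34 is invertible mod 35. The last nonzero row gives 1·35 − 1·34 = 1, so t = −1. So 34^(−1) ≡ −1 ≡ 34 (mod 35). Verify: 34 · 34 = 1156 ≡ 1 (mod 35). ✓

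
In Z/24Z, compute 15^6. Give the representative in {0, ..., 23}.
Use repeated squaring. Binary(6) = 110. Walk through the bits of the exponent 6 left-to-right: at each bit after the leading one, square the running value, then multiply by 15 if the bit is 1 (always reducing mod 24):
  bit 1 = 1 (leading): start with 15.
  bit 2 = 1: square 15^2 = 225 ≡ 9; bit is 1, so multiply 9·15 = 135 ≡ 15 (mod 24).
  bit 3 = 0: square 15^2 = 225 ≡ 9 (mod 24).
Final value: 15^6 ≡ 9 (mod 24).

Final answer: 9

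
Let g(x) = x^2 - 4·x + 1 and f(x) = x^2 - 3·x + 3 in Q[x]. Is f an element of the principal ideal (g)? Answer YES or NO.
NO

In Q[x] the ideal (g) consists of all multiples of g, so f ∈ (g) iff g | f, i.e. iff the remainder of f on division by g is 0. Divide f by g (g is monic, so eliminate the leading term of the running remainder at each step):
  leading term x^2: subtract (1)·g(x) = x^2 - 4·x + 1, leaving x + 2
The remainder r(x) = x + 2 ≠ 0 (and deg r < deg g), so g ∤ f, i.e. f ∉ (g).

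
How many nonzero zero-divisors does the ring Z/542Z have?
Z/542Z has 271 nonzero zero-divisors

In Z/542Z each nonzero element is either a unit (gcd with 542 is 1) or a zero-divisor (gcd > 1). The number of units is φ(542): factorise 542 = 2 · 271, so φ(542) = (2 − 1) · (271 − 1) = 1 · 270 = 270. The nonzero elements number 542 − 1 = 541. Hence the nonzero zero-divisors number 541 − 270 = 271.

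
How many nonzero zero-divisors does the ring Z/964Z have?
Z/964Z has 483 nonzero zero-divisors

In Z/964Z each nonzero element is either a unit (gcd with 964 is 1) or a zero-divisor (gcd > 1). The number of units is φ(964): factorise 964 = 2^2 · 241, so φ(964) = (2^2 − 2^1) · (241 − 1) = 2 · 240 = 480. The nonzero elements number 964 − 1 = 963. Hence the nonzero zero-divisors number 963 − 480 = 483.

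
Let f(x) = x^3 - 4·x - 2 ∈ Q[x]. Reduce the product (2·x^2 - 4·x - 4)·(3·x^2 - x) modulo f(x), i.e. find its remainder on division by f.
First multiply in Q[x] without reducing: a · b = 6·x^4 - 14·x^3 - 8·x^2 + 4·x. Now divide by f(x) = x^3 - 4·x - 2, eliminating the leading term at each step:
  leading term 6·x^4: subtract (6·x)·f(x) = 6·x^4 - 24·x^2 - 12·x, leaving -14·x^3 + 16·x^2 + 16·x
  leading term -14·x^3: subtract (-14)·f(x) = -14·x^3 + 56·x + 28, leaving 16·x^2 - 40·x - 28
The degree is now < 3, so this is the remainder. Hence a · b ≡ 16·x^2 - 40·x - 28 in Q[x]/(f).

Final answer: a · b ≡ 16·x^2 - 40·x - 28 (mod f(x))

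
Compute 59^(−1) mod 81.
59^(−1) ≡ 11 (mod 81)

Apply the extended Euclidean algorithm to (81, 59), tracking rows (r, s, t) with s·81 + t·59 = r. Each division r_prev = q·r_cur + r_new produces the new row as (previous row) − q·(current row):
  row A: (81, 1, 0)   [1·81 + 0·59 = 81]
  row B: (59, 0, 1)   [0·81 + 1·59 = 59]
  81 = 1·59 + 22   → row C = row A − 1·row B = (22, 1, −1)   [check: 1·81 − 1·59 = 22]
  59 = 2·22 + 15   → row D = row B − 2·row C = (15, −2, 3)   [check: −2·81 + 3·59 = 15]
  22 = 1·15 + 7   → row E = row C − 1·row D = (7, 3, −4)   [check: 3·81 − 4·59 = 7]
  15 = 2·7 + 1   → row F = row D − 2·row E = (1, −8, 11)   [check: −8·81 + 11·59 = 1]
  7 = 7·1 + 0   → remainder 0, stop. gcd = 1 (last nonzero row F).
The gcd is 1, so 59 is invertible mod 81. The last nonzero row gives −8·81 + 11·59 = 1, so t = 11. So 59^(−1) ≡ 11 (mod 81). Verify: 59 · 11 = 649 ≡ 1 (mod 81). ✓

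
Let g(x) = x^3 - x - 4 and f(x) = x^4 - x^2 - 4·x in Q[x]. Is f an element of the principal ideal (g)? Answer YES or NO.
YES

In Q[x] the ideal (g) consists of all multiples of g, so f ∈ (g) iff g | f, i.e. iff the remainder of f on division by g is 0. Divide f by g (g is monic, so eliminate the leading term of the running remainder at each step):
  leading term x^4: subtract (x)·g(x) = x^4 - x^2 - 4·x, leaving 0
The remainder is 0, so f(x) = g(x) · h(x) with h(x) = x. Hence g | f, i.e. f ∈ (g).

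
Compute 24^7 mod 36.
0

Use repeated squaring. Binary(7) = 111. Walk through the bits of the exponent 7 left-to-right: at each bit after the leading one, square the running value, then multiply by 24 if the bit is 1 (always reducing mod 36):
  bit 1 = 1 (leading): start with 24.
  bit 2 = 1: square 24^2 = 576 ≡ 0; bit is 1, so multiply 0·24 = 0 (mod 36).
  bit 3 = 1: square 0^2 = 0; bit is 1, so multiply 0·24 = 0 (mod 36).
Final value: 24^7 ≡ 0 (mod 36).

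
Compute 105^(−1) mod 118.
105^(−1) ≡ 9 (mod 118)

Apply the extended Euclidean algorithm to (118, 105), tracking rows (r, s, t) with s·118 + t·105 = r. Each division r_prev = q·r_cur + r_new produces the new row as (previous row) − q·(current row):
  row A: (118, 1, 0)   [1·118 + 0·105 = 118]
  row B: (105, 0, 1)   [0·118 + 1·105 = 105]
  118 = 1·105 + 13   → row C = row A − 1·row B = (13, 1, −1)   [check: 1·118 − 1·105 = 13]
  105 = 8·13 + 1   → row D = row B − 8·row C = (1, −8, 9)   [check: −8·118 + 9·105 = 1]
  13 = 13·1 + 0   → remainder 0, stop. gcd = 1 (last nonzero row D).
The gcd is 1, so 105 is invertible mod 118. The last nonzero row gives −8·118 + 9·105 = 1, so t = 9. So 105^(−1) ≡ 9 (mod 118). Verify: 105 · 9 = 945 ≡ 1 (mod 118). ✓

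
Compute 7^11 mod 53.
Use repeated squaring. Binary(11) = 1011. Walk through the bits of the exponent 11 left-to-right: at each bit after the leading one, square the running value, then multiply by 7 if the bit is 1 (always reducing mod 53):
  bit 1 = 1 (leading): start with 7.
  bit 2 = 0: square 7^2 = 49 (mod 53).
  bit 3 = 1: square 49^2 = 2401 ≡ 16; bit is 1, so multiply 16·7 = 112 ≡ 6 (mod 53).
  bit 4 = 1: square 6^2 = 36; bit is 1, so multiply 36·7 = 252 ≡ 40 (mod 53).
Final value: 7^11 ≡ 40 (mod 53).

Final answer: 40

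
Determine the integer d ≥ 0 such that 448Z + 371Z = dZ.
(448, 371) = (7); d = 7

In the PID Z, (a, b) is generated by gcd(a, b). Compute gcd(448, 371) with the extended Euclidean algorithm, tracking rows (r, s, t) with s·448 + t·371 = r:
  row A: (448, 1, 0)   [1·448 + 0·371 = 448]
  row B: (371, 0, 1)   [0·448 + 1·371 = 371]
  448 = 1·371 + 77   → row C = row A − 1·row B = (77, 1, −1)   [check: 1·448 − 1·371 = 77]
  371 = 4·77 + 63   → row D = row B − 4·row C = (63, −4, 5)   [check: −4·448 + 5·371 = 63]
  77 = 1·63 + 14   → row E = row C − 1·row D = (14, 5, −6)   [check: 5·448 − 6·371 = 14]
  63 = 4·14 + 7   → row F = row D − 4·row E = (7, −24, 29)   [check: −24·448 + 29·371 = 7]
  14 = 2·7 + 0   → remainder 0, stop. gcd = 7 (last nonzero row F).
So gcd(448, 371) = 7, with Bézout identity −24·448 + 29·371 = 7. Containment (⊇): the Bézout identity exhibits 7 as an element of (448, 371), giving (7) ⊆ (448, 371). Containment (⊆): since 7 | 448 and 7 | 371 (448 = 7·64, 371 = 7·53), every Z-linear combination of 448 and 371 is divisible by 7, so (448, 371) ⊆ (7). Therefore (448, 371) = (7), d = 7.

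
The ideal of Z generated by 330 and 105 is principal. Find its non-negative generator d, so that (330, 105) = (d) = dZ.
In the PID Z, (a, b) is generated by gcd(a, b). Compute gcd(330, 105) with the extended Euclidean algorithm, tracking rows (r, s, t) with s·330 + t·105 = r:
  row A: (330, 1, 0)   [1·330 + 0·105 = 330]
  row B: (105, 0, 1)   [0·330 + 1·105 = 105]
  330 = 3·105 + 15   → row C = row A − 3·row B = (15, 1, −3)   [check: 1·330 − 3·105 = 15]
  105 = 7·15 + 0   → remainder 0, stop. gcd = 15 (last nonzero row C).
So gcd(330, 105) = 15, with Bézout identity 1·330 − 3·105 = 15. Containment (⊇): the Bézout identity exhibits 15 as an element of (330, 105), giving (15) ⊆ (330, 105). Containment (⊆): since 15 | 330 and 15 | 105 (330 = 15·22, 105 = 15·7), every Z-linear combination of 330 and 105 is divisible by 15, so (330, 105) ⊆ (15). Therefore (330, 105) = (15), d = 15.

Final answer: (330, 105) = (15); d = 15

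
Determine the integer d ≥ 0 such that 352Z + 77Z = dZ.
In the PID Z, (a, b) is generated by gcd(a, b). Compute gcd(352, 77) with the extended Euclidean algorithm, tracking rows (r, s, t) with s·352 + t·77 = r:
  row A: (352, 1, 0)   [1·352 + 0·77 = 352]
  row B: (77, 0, 1)   [0·352 + 1·77 = 77]
  352 = 4·77 + 44   → row C = row A − 4·row B = (44, 1, −4)   [check: 1·352 − 4·77 = 44]
  77 = 1·44 + 33   → row D = row B − 1·row C = (33, −1, 5)   [check: −1·352 + 5·77 = 33]
  44 = 1·33 + 11   → row E = row C − 1·row D = (11, 2, −9)   [check: 2·352 − 9·77 = 11]
  33 = 3·11 + 0   → remainder 0, stop. gcd = 11 (last nonzero row E).
So gcd(352, 77) = 11, with Bézout identity 2·352 − 9·77 = 11. Containment (⊇): the Bézout identity exhibits 11 as an element of (352, 77), giving (11) ⊆ (352, 77). Containment (⊆): since 11 | 352 and 11 | 77 (352 = 11·32, 77 = 11·7), every Z-linear combination of 352 and 77 is divisible by 11, so (352, 77) ⊆ (11). Therefore (352, 77) = (11), d = 11.

Final answer: (352, 77) = (11); d = 11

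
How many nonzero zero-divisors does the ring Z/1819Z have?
In Z/1819Z each nonzero element is either a unit (gcd with 1819 is 1) or a zero-divisor (gcd > 1). The number of units is φ(1819): factorise 1819 = 17 · 107, so φ(1819) = (17 − 1) · (107 − 1) = 16 · 106 = 1696. The nonzero elements number 1819 − 1 = 1818. Hence the nonzero zero-divisors number 1818 − 1696 = 122.

Final answer: Z/1819Z has 122 nonzero zero-divisors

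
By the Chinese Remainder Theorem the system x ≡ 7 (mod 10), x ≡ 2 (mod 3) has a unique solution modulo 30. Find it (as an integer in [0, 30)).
The moduli 10, 3 are pairwise coprime, so by the CRT there is a unique solution mod 10·3 = 30.
Solve by successive substitution. Start with x ≡ 7 (mod 10).
  Combine with x ≡ 2 (mod 3): write x = 7 + 10·t and require 7 + 10·t ≡ 2 (mod 3), i.e. 10·t ≡ 2 − 7 ≡ 1 (mod 3). Since 10^(−1) ≡ 1 (mod 3) (10 ≡ 1 (mod 3)), t ≡ 1·1 ≡ 1 (mod 3). So x ≡ 7 + 10·1 = 17 (mod 30).
Unique solution in [0, 30): x = 17.

Final answer: x ≡ 17 (mod 30); the representative in [0, 30) is 17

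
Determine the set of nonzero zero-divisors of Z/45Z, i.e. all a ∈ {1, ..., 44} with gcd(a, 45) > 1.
nonzero zero-divisors of Z/45Z = {3, 5, 6, 9, 10, 12, 15, 18, 20, 21, 24, 25, 27, 30, 33, 35, 36, 39, 40, 42}

An element a ∈ Z/45Z (with a ≠ 0) is a zero-divisor iff gcd(a, 45) > 1 (because a is a unit precisely when gcd(a, n) = 1, and in Z/nZ every nonzero, non-unit element is a zero-divisor). Scan a = 1, ..., 44 and keep those with gcd(a, 45) > 1:
  gcd(3, 45) = 3, gcd(5, 45) = 5, gcd(6, 45) = 3, gcd(9, 45) = 9, gcd(10, 45) = 5, gcd(12, 45) = 3, gcd(15, 45) = 15, gcd(18, 45) = 9, gcd(20, 45) = 5, gcd(21, 45) = 3, gcd(24, 45) = 3, gcd(25, 45) = 5, gcd(27, 45) = 9, gcd(30, 45) = 15, gcd(33, 45) = 3, gcd(35, 45) = 5, gcd(36, 45) = 9, gcd(39, 45) = 3, gcd(40, 45) = 5, gcd(42, 45) = 3.
All other a ∈ {1, ..., 44} have gcd(a, 45) = 1 and are units. So the nonzero zero-divisors are exactly the 20 values of a appearing in this scan.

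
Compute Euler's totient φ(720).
φ is multiplicative, with φ(p^e) = p^e − p^(e−1). Factorise 720 = 2^4 · 3^2 · 5. Then
  φ(720) = (2^4 − 2^3) · (3^2 − 3^1) · (5 − 1) = 8 · 6 · 4 = 192.

Final answer: φ(720) = 192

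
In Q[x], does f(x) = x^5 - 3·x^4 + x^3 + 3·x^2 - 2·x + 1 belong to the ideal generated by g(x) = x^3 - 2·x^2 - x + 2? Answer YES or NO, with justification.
NO

In Q[x] the ideal (g) consists of all multiples of g, so f ∈ (g) iff g | f, i.e. iff the remainder of f on division by g is 0. Divide f by g (g is monic, so eliminate the leading term of the running remainder at each step):
  leading term x^5: subtract (x^2)·g(x) = x^5 - 2·x^4 - x^3 + 2·x^2, leaving -x^4 + 2·x^3 + x^2 - 2·x + 1
  leading term -x^4: subtract (-x)·g(x) = -x^4 + 2·x^3 + x^2 - 2·x, leaving 1
The remainder r(x) = 1 ≠ 0 (and deg r < deg g), so g ∤ f, i.e. f ∉ (g).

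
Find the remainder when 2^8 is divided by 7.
Use repeated squaring. Binary(8) = 1000. Walk through the bits of the exponent 8 left-to-right: at each bit after the leading one, square the running value, then multiply by 2 if the bit is 1 (always reducing mod 7):
  bit 1 = 1 (leading): start with 2.
  bit 2 = 0: square 2^2 = 4 (mod 7).
  bit 3 = 0: square 4^2 = 16 ≡ 2 (mod 7).
  bit 4 = 0: square 2^2 = 4 (mod 7).
Final value: 2^8 ≡ 4 (mod 7).

Final answer: 4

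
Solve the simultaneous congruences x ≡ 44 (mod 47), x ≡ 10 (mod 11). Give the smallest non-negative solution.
The moduli 47, 11 are pairwise coprime, so by the CRT there is a unique solution mod 47·11 = 517.
Solve by successive substitution. Start with x ≡ 44 (mod 47).
  Combine with x ≡ 10 (mod 11): write x = 44 + 47·t and require 44 + 47·t ≡ 10 (mod 11), i.e. 47·t ≡ 10 − 44 ≡ 10 (mod 11). Since 47^(−1) ≡ 4 (mod 11) (47 ≡ 3 (mod 11)), t ≡ 4·10 ≡ 7 (mod 11). So x ≡ 44 + 47·7 = 373 (mod 517).
Unique solution in [0, 517): x = 373.

Final answer: x ≡ 373 (mod 517); the representative in [0, 517) is 373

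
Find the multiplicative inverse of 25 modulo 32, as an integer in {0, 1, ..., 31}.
Apply the extended Euclidean algorithm to (32, 25), tracking rows (r, s, t) with s·32 + t·25 = r. Each division r_prev = q·r_cur + r_new produces the new row as (previous row) − q·(current row):
  row A: (32, 1, 0)   [1·32 + 0·25 = 32]
  row B: (25, 0, 1)   [0·32 + 1·25 = 25]
  32 = 1·25 + 7   → row C = row A − 1·row B = (7, 1, −1)   [check: 1·32 − 1·25 = 7]
  25 = 3·7 + 4   → row D = row B − 3·row C = (4, −3, 4)   [check: −3·32 + 4·25 = 4]
  7 = 1·4 + 3   → row E = row C − 1·row D = (3, 4, −5)   [check: 4·32 − 5·25 = 3]
  4 = 1·3 + 1   → row F = row D − 1·row E = (1, −7, 9)   [check: −7·32 + 9·25 = 1]
  3 = 3·1 + 0   → remainder 0, stop. gcd = 1 (last nonzero row F).
The gcd is 1, so 25 is invertible mod 32. The last nonzero row gives −7·32 + 9·25 = 1, so t = 9. So 25^(−1) ≡ 9 (mod 32). Verify: 25 · 9 = 225 ≡ 1 (mod 32). ✓

Final answer: 25^(−1) ≡ 9 (mod 32)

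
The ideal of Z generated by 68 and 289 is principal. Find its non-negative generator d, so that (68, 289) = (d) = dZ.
(68, 289) = (17); d = 17

In the PID Z, (a, b) is generated by gcd(a, b). Compute gcd(289, 68) with the extended Euclidean algorithm, tracking rows (r, s, t) with s·289 + t·68 = r:
  row A: (289, 1, 0)   [1·289 + 0·68 = 289]
  row B: (68, 0, 1)   [0·289 + 1·68 = 68]
  289 = 4·68 + 17   → row C = row A − 4·row B = (17, 1, −4)   [check: 1·289 − 4·68 = 17]
  68 = 4·17 + 0   → remainder 0, stop. gcd = 17 (last nonzero row C).
So gcd(68, 289) = 17, with Bézout identity 1·289 − 4·68 = 17. Containment (⊇): the Bézout identity exhibits 17 as an element of (68, 289), giving (17) ⊆ (68, 289). Containment (⊆): since 17 | 68 and 17 | 289 (68 = 17·4, 289 = 17·17), every Z-linear combination of 68 and 289 is divisible by 17, so (68, 289) ⊆ (17). Therefore (68, 289) = (17), d = 17.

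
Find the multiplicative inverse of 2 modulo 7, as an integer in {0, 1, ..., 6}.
2^(−1) ≡ 4 (mod 7)

Apply the extended Euclidean algorithm to (7, 2), tracking rows (r, s, t) with s·7 + t·2 = r. Each division r_prev = q·r_cur + r_new produces the new row as (previous row) − q·(current row):
  row A: (7, 1, 0)   [1·7 + 0·2 = 7]
  row B: (2, 0, 1)   [0·7 + 1·2 = 2]
  7 = 3·2 + 1   → row C = row A − 3·row B = (1, 1, −3)   [check: 1·7 − 3·2 = 1]
  2 = 2·1 + 0   → remainder 0, stop. gcd = 1 (last nonzero row C).
The gcd is 1, so 2 is invertible mod 7. The last nonzero row gives 1·7 − 3·2 = 1, so t = −3. So 2^(−1) ≡ −3 ≡ 4 (mod 7). Verify: 2 · 4 = 8 ≡ 1 (mod 7). ✓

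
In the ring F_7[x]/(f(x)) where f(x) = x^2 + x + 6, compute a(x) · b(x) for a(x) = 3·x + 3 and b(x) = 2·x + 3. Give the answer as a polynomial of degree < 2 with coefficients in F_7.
a · b ≡ 2·x + 1 (mod f(x))

Multiply as integer polynomials: a · b = 6·x^2 + 15·x + 9. Reducing coefficients mod 7: a · b ≡ 6·x^2 + x + 2. Now divide by f(x) = x^2 + x + 6 in F_7[x], eliminating the leading term at each step:
  leading term 6·x^2: subtract (6)·f(x) = 6·x^2 + 6·x + 1, leaving 2·x + 1 (coefficients mod 7)
The degree is now < 2, so this is the remainder. Hence a · b ≡ 2·x + 1 in F_7[x]/(f).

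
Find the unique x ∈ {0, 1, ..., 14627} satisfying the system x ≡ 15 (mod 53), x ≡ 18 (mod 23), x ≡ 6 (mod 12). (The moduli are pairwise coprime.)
The moduli 53, 23, 12 are pairwise coprime, so by the CRT there is a unique solution mod 53·23·12 = 14628.
Solve by successive substitution. Start with x ≡ 15 (mod 53).
  Combine with x ≡ 18 (mod 23): write x = 15 + 53·t and require 15 + 53·t ≡ 18 (mod 23), i.e. 53·t ≡ 18 − 15 ≡ 3 (mod 23). Since 53^(−1) ≡ 10 (mod 23) (53 ≡ 7 (mod 23)), t ≡ 10·3 ≡ 7 (mod 23). So x ≡ 15 + 53·7 = 386 (mod 1219).
  Combine with x ≡ 6 (mod 12): write x = 386 + 1219·t and require 386 + 1219·t ≡ 6 (mod 12), i.e. 1219·t ≡ 6 − 386 ≡ 4 (mod 12). Since 1219^(−1) ≡ 7 (mod 12) (1219 ≡ 7 (mod 12)), t ≡ 7·4 ≡ 4 (mod 12). So x ≡ 386 + 1219·4 = 5262 (mod 14628).
Unique solution in [0, 14628): x = 5262.

Final answer: x ≡ 5262 (mod 14628); the representative in [0, 14628) is 5262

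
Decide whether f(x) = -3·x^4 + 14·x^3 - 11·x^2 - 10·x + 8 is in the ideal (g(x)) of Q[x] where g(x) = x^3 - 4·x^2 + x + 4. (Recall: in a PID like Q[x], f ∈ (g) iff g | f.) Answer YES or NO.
YES

In Q[x] the ideal (g) consists of all multiples of g, so f ∈ (g) iff g | f, i.e. iff the remainder of f on division by g is 0. Divide f by g (g is monic, so eliminate the leading term of the running remainder at each step):
  leading term -3·x^4: subtract (-3·x)·g(x) = -3·x^4 + 12·x^3 - 3·x^2 - 12·x, leaving 2·x^3 - 8·x^2 + 2·x + 8
  leading term 2·x^3: subtract (2)·g(x) = 2·x^3 - 8·x^2 + 2·x + 8, leaving 0
The remainder is 0, so f(x) = g(x) · h(x) with h(x) = 2 - 3·x. Hence g | f, i.e. f ∈ (g).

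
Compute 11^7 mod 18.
Use repeated squaring. Binary(7) = 111. Walk through the bits of the exponent 7 left-to-right: at each bit after the leading one, square the running value, then multiply by 11 if the bit is 1 (always reducing mod 18):
  bit 1 = 1 (leading): start with 11.
  bit 2 = 1: square 11^2 = 121 ≡ 13; bit is 1, so multiply 13·11 = 143 ≡ 17 (mod 18).
  bit 3 = 1: square 17^2 = 289 ≡ 1; bit is 1, so multiply 1·11 = 11 (mod 18).
Final value: 11^7 ≡ 11 (mod 18).

Final answer: 11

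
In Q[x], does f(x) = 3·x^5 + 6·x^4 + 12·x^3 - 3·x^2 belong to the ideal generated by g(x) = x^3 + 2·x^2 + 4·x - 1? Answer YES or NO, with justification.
YES

In Q[x] the ideal (g) consists of all multiples of g, so f ∈ (g) iff g | f, i.e. iff the remainder of f on division by g is 0. Divide f by g (g is monic, so eliminate the leading term of the running remainder at each step):
  leading term 3·x^5: subtract (3·x^2)·g(x) = 3·x^5 + 6·x^4 + 12·x^3 - 3·x^2, leaving 0
The remainder is 0, so f(x) = g(x) · h(x) with h(x) = 3·x^2. Hence g | f, i.e. f ∈ (g).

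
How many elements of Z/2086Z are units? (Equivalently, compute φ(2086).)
Z/2086Z has φ(2086) = 888 units

An element a ∈ Z/2086Z is a unit iff gcd(a, 2086) = 1, so the number of units is φ(2086). φ is multiplicative, with φ(p^e) = p^e − p^(e−1). Factorise 2086 = 2 · 7 · 149. Then
  φ(2086) = (2 − 1) · (7 − 1) · (149 − 1) = 1 · 6 · 148 = 888.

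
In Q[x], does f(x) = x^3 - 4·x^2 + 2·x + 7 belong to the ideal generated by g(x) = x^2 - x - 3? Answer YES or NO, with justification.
In Q[x] the ideal (g) consists of all multiples of g, so f ∈ (g) iff g | f, i.e. iff the remainder of f on division by g is 0. Divide f by g (g is monic, so eliminate the leading term of the running remainder at each step):
  leading term x^3: subtract (x)·g(x) = x^3 - x^2 - 3·x, leaving -3·x^2 + 5·x + 7
  leading term -3·x^2: subtract (-3)·g(x) = -3·x^2 + 3·x + 9, leaving 2·x - 2
The remainder r(x) = 2·x - 2 ≠ 0 (and deg r < deg g), so g ∤ f, i.e. f ∉ (g).

Final answer: NO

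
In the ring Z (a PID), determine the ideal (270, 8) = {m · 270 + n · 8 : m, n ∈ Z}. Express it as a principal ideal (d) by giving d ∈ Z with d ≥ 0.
(270, 8) = (2); d = 2

In the PID Z, (a, b) is generated by gcd(a, b). Compute gcd(270, 8) with the extended Euclidean algorithm, tracking rows (r, s, t) with s·270 + t·8 = r:
  row A: (270, 1, 0)   [1·270 + 0·8 = 270]
  row B: (8, 0, 1)   [0·270 + 1·8 = 8]
  270 = 33·8 + 6   → row C = row A − 33·row B = (6, 1, −33)   [check: 1·270 − 33·8 = 6]
  8 = 1·6 + 2   → row D = row B − 1·row C = (2, −1, 34)   [check: −1·270 + 34·8 = 2]
  6 = 3·2 + 0   → remainder 0, stop. gcd = 2 (last nonzero row D).
So gcd(270, 8) = 2, with Bézout identity −1·270 + 34·8 = 2. Containment (⊇): the Bézout identity exhibits 2 as an element of (270, 8), giving (2) ⊆ (270, 8). Containment (⊆): since 2 | 270 and 2 | 8 (270 = 2·135, 8 = 2·4), every Z-linear combination of 270 and 8 is divisible by 2, so (270, 8) ⊆ (2). Therefore (270, 8) = (2), d = 2.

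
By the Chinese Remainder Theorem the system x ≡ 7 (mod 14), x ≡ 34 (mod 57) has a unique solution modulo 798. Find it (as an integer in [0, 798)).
The moduli 14, 57 are pairwise coprime, so by the CRT there is a unique solution mod 14·57 = 798.
Solve by successive substitution. Start with x ≡ 7 (mod 14).
  Combine with x ≡ 34 (mod 57): write x = 7 + 14·t and require 7 + 14·t ≡ 34 (mod 57), i.e. 14·t ≡ 34 − 7 ≡ 27 (mod 57). Since 14^(−1) ≡ 53 (mod 57), t ≡ 53·27 ≡ 6 (mod 57). So x ≡ 7 + 14·6 = 91 (mod 798).
Unique solution in [0, 798): x = 91.

Final answer: x ≡ 91 (mod 798); the representative in [0, 798) is 91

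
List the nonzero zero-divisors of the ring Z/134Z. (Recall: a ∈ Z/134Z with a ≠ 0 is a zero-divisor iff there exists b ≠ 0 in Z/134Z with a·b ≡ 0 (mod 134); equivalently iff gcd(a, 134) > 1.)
An element a ∈ Z/134Z (with a ≠ 0) is a zero-divisor iff gcd(a, 134) > 1 (because a is a unit precisely when gcd(a, n) = 1, and in Z/nZ every nonzero, non-unit element is a zero-divisor). Scan a = 1, ..., 133 and keep those with gcd(a, 134) > 1:
  gcd(2, 134) = 2, gcd(4, 134) = 2, gcd(6, 134) = 2, gcd(8, 134) = 2, gcd(10, 134) = 2, gcd(12, 134) = 2, gcd(14, 134) = 2, gcd(16, 134) = 2, gcd(18, 134) = 2, gcd(20, 134) = 2, gcd(22, 134) = 2, gcd(24, 134) = 2, gcd(26, 134) = 2, gcd(28, 134) = 2, gcd(30, 134) = 2, gcd(32, 134) = 2, gcd(34, 134) = 2, gcd(36, 134) = 2, gcd(38, 134) = 2, gcd(40, 134) = 2, gcd(42, 134) = 2, gcd(44, 134) = 2, gcd(46, 134) = 2, gcd(48, 134) = 2, gcd(50, 134) = 2, gcd(52, 134) = 2, gcd(54, 134) = 2, gcd(56, 134) = 2, gcd(58, 134) = 2, gcd(60, 134) = 2, gcd(62, 134) = 2, gcd(64, 134) = 2, gcd(66, 134) = 2, gcd(67, 134) = 67, gcd(68, 134) = 2, gcd(70, 134) = 2, gcd(72, 134) = 2, gcd(74, 134) = 2, gcd(76, 134) = 2, gcd(78, 134) = 2, gcd(80, 134) = 2, gcd(82, 134) = 2, gcd(84, 134) = 2, gcd(86, 134) = 2, gcd(88, 134) = 2, gcd(90, 134) = 2, gcd(92, 134) = 2, gcd(94, 134) = 2, gcd(96, 134) = 2, gcd(98, 134) = 2, gcd(100, 134) = 2, gcd(102, 134) = 2, gcd(104, 134) = 2, gcd(106, 134) = 2, gcd(108, 134) = 2, gcd(110, 134) = 2, gcd(112, 134) = 2, gcd(114, 134) = 2, gcd(116, 134) = 2, gcd(118, 134) = 2, gcd(120, 134) = 2, gcd(122, 134) = 2, gcd(124, 134) = 2, gcd(126, 134) = 2, gcd(128, 134) = 2, gcd(130, 134) = 2, gcd(132, 134) = 2.
All other a ∈ {1, ..., 133} have gcd(a, 134) = 1 and are units. So the nonzero zero-divisors are exactly the 67 values of a appearing in this scan.

Final answer: nonzero zero-divisors of Z/134Z = {2, 4, 6, 8, 10, 12, 14, 16, 18, 20, 22, 24, 26, 28, 30, 32, 34, 36, 38, 40, 42, 44, 46, 48, 50, 52, 54, 56, 58, 60, 62, 64, 66, 67, 68, 70, 72, 74, 76, 78, 80, 82, 84, 86, 88, 90, 92, 94, 96, 98, 100, 102, 104, 106, 108, 110, 112, 114, 116, 118, 120, 122, 124, 126, 128, 130, 132}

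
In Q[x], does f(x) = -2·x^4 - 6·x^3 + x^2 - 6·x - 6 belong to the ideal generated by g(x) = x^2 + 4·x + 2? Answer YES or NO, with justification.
NO

In Q[x] the ideal (g) consists of all multiples of g, so f ∈ (g) iff g | f, i.e. iff the remainder of f on division by g is 0. Divide f by g (g is monic, so eliminate the leading term of the running remainder at each step):
  leading term -2·x^4: subtract (-2·x^2)·g(x) = -2·x^4 - 8·x^3 - 4·x^2, leaving 2·x^3 + 5·x^2 - 6·x - 6
  leading term 2·x^3: subtract (2·x)·g(x) = 2·x^3 + 8·x^2 + 4·x, leaving -3·x^2 - 10·x - 6
  leading term -3·x^2: subtract (-3)·g(x) = -3·x^2 - 12·x - 6, leaving 2·x
The remainder r(x) = 2·x ≠ 0 (and deg r < deg g), so g ∤ f, i.e. f ∉ (g).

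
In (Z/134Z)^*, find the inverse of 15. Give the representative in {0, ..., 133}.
15^(−1) ≡ 9 (mod 134)

Apply the extended Euclidean algorithm to (134, 15), tracking rows (r, s, t) with s·134 + t·15 = r. Each division r_prev = q·r_cur + r_new produces the new row as (previous row) − q·(current row):
  row A: (134, 1, 0)   [1·134 + 0·15 = 134]
  row B: (15, 0, 1)   [0·134 + 1·15 = 15]
  134 = 8·15 + 14   → row C = row A − 8·row B = (14, 1, −8)   [check: 1·134 − 8·15 = 14]
  15 = 1·14 + 1   → row D = row B − 1·row C = (1, −1, 9)   [check: −1·134 + 9·15 = 1]
  14 = 14·1 + 0   → remainder 0, stop. gcd = 1 (last nonzero row D).
The gcd is 1, so 15 is invertible mod 134. The last nonzero row gives −1·134 + 9·15 = 1, so t = 9. So 15^(−1) ≡ 9 (mod 134). Verify: 15 · 9 = 135 ≡ 1 (mod 134). ✓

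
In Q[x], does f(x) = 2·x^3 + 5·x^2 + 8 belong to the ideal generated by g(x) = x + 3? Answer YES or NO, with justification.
NO

In Q[x] the ideal (g) consists of all multiples of g, so f ∈ (g) iff g | f, i.e. iff the remainder of f on division by g is 0. Divide f by g (g is monic, so eliminate the leading term of the running remainder at each step):
  leading term 2·x^3: subtract (2·x^2)·g(x) = 2·x^3 + 6·x^2, leaving 8 - x^2
  leading term -x^2: subtract (-x)·g(x) = -x^2 - 3·x, leaving 3·x + 8
  leading term 3·x: subtract (3)·g(x) = 3·x + 9, leaving -1
The remainder r(x) = -1 ≠ 0 (and deg r < deg g), so g ∤ f, i.e. f ∉ (g).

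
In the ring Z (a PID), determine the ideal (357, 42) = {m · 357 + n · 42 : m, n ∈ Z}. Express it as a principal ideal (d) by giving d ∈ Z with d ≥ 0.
(357, 42) = (21); d = 21

In the PID Z, (a, b) is generated by gcd(a, b). Compute gcd(357, 42) with the extended Euclidean algorithm, tracking rows (r, s, t) with s·357 + t·42 = r:
  row A: (357, 1, 0)   [1·357 + 0·42 = 357]
  row B: (42, 0, 1)   [0·357 + 1·42 = 42]
  357 = 8·42 + 21   → row C = row A − 8·row B = (21, 1, −8)   [check: 1·357 − 8·42 = 21]
  42 = 2·21 + 0   → remainder 0, stop. gcd = 21 (last nonzero row C).
So gcd(357, 42) = 21, with Bézout identity 1·357 − 8·42 = 21. Containment (⊇): the Bézout identity exhibits 21 as an element of (357, 42), giving (21) ⊆ (357, 42). Containment (⊆): since 21 | 357 and 21 | 42 (357 = 21·17, 42 = 21·2), every Z-linear combination of 357 and 42 is divisible by 21, so (357, 42) ⊆ (21). Therefore (357, 42) = (21), d = 21.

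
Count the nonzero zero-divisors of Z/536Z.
In Z/536Z each nonzero element is either a unit (gcd with 536 is 1) or a zero-divisor (gcd > 1). The number of units is φ(536): factorise 536 = 2^3 · 67, so φ(536) = (2^3 − 2^2) · (67 − 1) = 4 · 66 = 264. The nonzero elements number 536 − 1 = 535. Hence the nonzero zero-divisors number 535 − 264 = 271.

Final answer: Z/536Z has 271 nonzero zero-divisors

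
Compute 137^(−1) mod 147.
137^(−1) ≡ 44 (mod 147)

Apply the extended Euclidean algorithm to (147, 137), tracking rows (r, s, t) with s·147 + t·137 = r. Each division r_prev = q·r_cur + r_new produces the new row as (previous row) − q·(current row):
  row A: (147, 1, 0)   [1·147 + 0·137 = 147]
  row B: (137, 0, 1)   [0·147 + 1·137 = 137]
  147 = 1·137 + 10   → row C = row A − 1·row B = (10, 1, −1)   [check: 1·147 − 1·137 = 10]
  137 = 13·10 + 7   → row D = row B − 13·row C = (7, −13, 14)   [check: −13·147 + 14·137 = 7]
  10 = 1·7 + 3   → row E = row C − 1·row D = (3, 14, −15)   [check: 14·147 − 15·137 = 3]
  7 = 2·3 + 1   → row F = row D − 2·row E = (1, −41, 44)   [check: −41·147 + 44·137 = 1]
  3 = 3·1 + 0   → remainder 0, stop. gcd = 1 (last nonzero row F).
The gcd is 1, so 137 is invertible mod 147. The last nonzero row gives −41·147 + 44·137 = 1, so t = 44. So 137^(−1) ≡ 44 (mod 147). Verify: 137 · 44 = 6028 ≡ 1 (mod 147). ✓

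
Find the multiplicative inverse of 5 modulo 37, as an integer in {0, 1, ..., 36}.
Apply the extended Euclidean algorithm to (37, 5), tracking rows (r, s, t) with s·37 + t·5 = r. Each division r_prev = q·r_cur + r_new produces the new row as (previous row) − q·(current row):
  row A: (37, 1, 0)   [1·37 + 0·5 = 37]
  row B: (5, 0, 1)   [0·37 + 1·5 = 5]
  37 = 7·5 + 2   → row C = row A − 7·row B = (2, 1, −7)   [check: 1·37 − 7·5 = 2]
  5 = 2·2 + 1   → row D = row B − 2·row C = (1, −2, 15)   [check: −2·37 + 15·5 = 1]
  2 = 2·1 + 0   → remainder 0, stop. gcd = 1 (last nonzero row D).
The gcd is 1, so 5 is invertible mod 37. The last nonzero row gives −2·37 + 15·5 = 1, so t = 15. So 5^(−1) ≡ 15 (mod 37). Verify: 5 · 15 = 75 ≡ 1 (mod 37). ✓

Final answer: 5^(−1) ≡ 15 (mod 37)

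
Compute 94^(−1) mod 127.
94^(−1) ≡ 50 (mod 127)

Apply the extended Euclidean algorithm to (127, 94), tracking rows (r, s, t) with s·127 + t·94 = r. Each division r_prev = q·r_cur + r_new produces the new row as (previous row) − q·(current row):
  row A: (127, 1, 0)   [1·127 + 0·94 = 127]
  row B: (94, 0, 1)   [0·127 + 1·94 = 94]
  127 = 1·94 + 33   → row C = row A − 1·row B = (33, 1, −1)   [check: 1·127 − 1·94 = 33]
  94 = 2·33 + 28   → row D = row B − 2·row C = (28, −2, 3)   [check: −2·127 + 3·94 = 28]
  33 = 1·28 + 5   → row E = row C − 1·row D = (5, 3, −4)   [check: 3·127 − 4·94 = 5]
  28 = 5·5 + 3   → row F = row D − 5·row E = (3, −17, 23)   [check: −17·127 + 23·94 = 3]
  5 = 1·3 + 2   → row G = row E − 1·row F = (2, 20, −27)   [check: 20·127 − 27·94 = 2]
  3 = 1·2 + 1   → row H = row F − 1·row G = (1, −37, 50)   [check: −37·127 + 50·94 = 1]
  2 = 2·1 + 0   → remainder 0, stop. gcd = 1 (last nonzero row H).
The gcd is 1, so 94 is invertible mod 127. The last nonzero row gives −37·127 + 50·94 = 1, so t = 50. So 94^(−1) ≡ 50 (mod 127). Verify: 94 · 50 = 4700 ≡ 1 (mod 127). ✓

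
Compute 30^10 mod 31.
Use repeated squaring. Binary(10) = 1010. Walk through the bits of the exponent 10 left-to-right: at each bit after the leading one, square the running value, then multiply by 30 if the bit is 1 (always reducing mod 31):
  bit 1 = 1 (leading): start with 30.
  bit 2 = 0: square 30^2 = 900 ≡ 1 (mod 31).
  bit 3 = 1: square 1^2 = 1; bit is 1, so multiply 1·30 = 30 (mod 31).
  bit 4 = 0: square 30^2 = 900 ≡ 1 (mod 31).
Final value: 30^10 ≡ 1 (mod 31).

Final answer: 1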